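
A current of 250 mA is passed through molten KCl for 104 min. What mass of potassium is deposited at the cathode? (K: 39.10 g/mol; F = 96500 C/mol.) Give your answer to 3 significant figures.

0.632 g

Q = It = 0.250 × 6240 = 1560 C
n(e⁻) = Q/F = 1560/96500 = 0.01617 mol
K⁺ + e⁻ → K, so n(K) = 0.01617 mol
m = 0.01617 × 39.10 = 0.632 g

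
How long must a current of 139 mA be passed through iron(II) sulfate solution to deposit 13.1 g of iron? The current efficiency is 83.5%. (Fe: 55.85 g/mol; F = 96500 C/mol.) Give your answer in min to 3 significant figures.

n(Fe) = 13.1 / 55.85 = 0.2346 mol
Fe²⁺ + 2e⁻ → Fe, so n(e⁻) = 2 × 0.2346 = 0.4692 mol
Q = 0.4692 × 96500 / 0.835 = 54220 C
t = Q / I = 54220 / 0.139 = 3.901×10^5 s = 6500 min

6500 min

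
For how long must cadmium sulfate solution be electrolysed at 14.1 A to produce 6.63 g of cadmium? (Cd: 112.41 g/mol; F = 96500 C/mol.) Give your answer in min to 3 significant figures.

n(Cd) = 6.63 / 112.41 = 0.05898 mol
Cd²⁺ + 2e⁻ → Cd, so n(e⁻) = 2 × 0.05898 = 0.1180 mol
Q = 0.1180 × 96500 = 11390 C
t = Q / I = 11390 / 14.1 = 807.8 s = 13.5 min

13.5 min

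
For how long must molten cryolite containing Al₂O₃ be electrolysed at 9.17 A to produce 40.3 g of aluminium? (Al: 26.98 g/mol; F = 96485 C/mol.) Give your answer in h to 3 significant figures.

13.1 h

n(Al) = 40.3 / 26.98 = 1.494 mol
Al³⁺ + 3e⁻ → Al, so n(e⁻) = 3 × 1.494 = 4.482 mol
Q = 4.482 × 96485 = 4.324×10^5 C
t = Q / I = 4.324×10^5 / 9.17 = 47150 s = 13.1 h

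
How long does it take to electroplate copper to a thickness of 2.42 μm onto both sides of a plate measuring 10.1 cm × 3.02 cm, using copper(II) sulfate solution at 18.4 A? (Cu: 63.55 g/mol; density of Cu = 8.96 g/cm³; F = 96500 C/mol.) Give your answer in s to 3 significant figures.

21.8 s

Plated area = 2 × 10.1 × 3.02 = 61.00 cm²
Volume = 61.00 × 2.42×10⁻⁴ cm = 0.01476 cm³
m(Cu) = 0.01476 × 8.96 = 0.1322 g
n(Cu) = 0.1322 / 63.55 = 0.002080 mol; n(e⁻) = 2 × 0.002080 = 0.004160 mol
Q = 0.004160 × 96500 = 401.4 C
t = 401.4 / 18.4 = 21.82 s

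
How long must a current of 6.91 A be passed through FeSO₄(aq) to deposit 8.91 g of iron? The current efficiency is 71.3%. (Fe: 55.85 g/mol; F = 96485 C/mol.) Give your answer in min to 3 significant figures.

n(Fe) = 8.91 / 55.85 = 0.1595 mol
Fe²⁺ + 2e⁻ → Fe, so n(e⁻) = 2 × 0.1595 = 0.3190 mol
Q = 0.3190 × 96485 / 0.713 = 43170 C
t = Q / I = 43170 / 6.91 = 6247 s = 104 min

104 min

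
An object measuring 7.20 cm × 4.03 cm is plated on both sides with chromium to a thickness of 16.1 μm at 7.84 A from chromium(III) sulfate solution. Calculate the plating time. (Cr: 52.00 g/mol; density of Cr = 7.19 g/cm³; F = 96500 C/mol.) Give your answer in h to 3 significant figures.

0.133 h

Plated area = 2 × 7.20 × 4.03 = 58.03 cm²
Volume = 58.03 × 16.1×10⁻⁴ cm = 0.09343 cm³
m(Cr) = 0.09343 × 7.19 = 0.6718 g
n(Cr) = 0.6718 / 52.00 = 0.01292 mol; n(e⁻) = 3 × 0.01292 = 0.03876 mol
Q = 0.03876 × 96500 = 3740 C
t = 3740 / 7.84 = 477.0 s = 0.133 h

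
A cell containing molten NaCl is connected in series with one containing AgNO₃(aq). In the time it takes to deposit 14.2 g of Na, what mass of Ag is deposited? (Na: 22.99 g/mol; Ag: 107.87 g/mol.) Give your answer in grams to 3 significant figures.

66.6 g

n(Na) = 14.2 / 22.99 = 0.6177 mol
Na⁺ + e⁻ → Na, so n(e⁻) = 0.6177 mol
Same current for the same time ⇒ same n(e⁻) = 0.6177 mol in both cells.
Ag⁺ + e⁻ → Ag, so n(Ag) = 0.6177 mol
m(Ag) = 0.6177 × 107.87 = 66.6 g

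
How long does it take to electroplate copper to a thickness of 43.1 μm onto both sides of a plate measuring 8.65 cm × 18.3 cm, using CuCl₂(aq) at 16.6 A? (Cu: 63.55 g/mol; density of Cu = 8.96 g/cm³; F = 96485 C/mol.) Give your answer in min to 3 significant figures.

37.3 min

Plated area = 2 × 8.65 × 18.3 = 316.6 cm²
Volume = 316.6 × 43.1×10⁻⁴ cm = 1.365 cm³
m(Cu) = 1.365 × 8.96 = 12.23 g
n(Cu) = 12.23 / 63.55 = 0.1924 mol; n(e⁻) = 2 × 0.1924 = 0.3848 mol
Q = 0.3848 × 96485 = 37130 C
t = 37130 / 16.6 = 2237 s = 37.3 min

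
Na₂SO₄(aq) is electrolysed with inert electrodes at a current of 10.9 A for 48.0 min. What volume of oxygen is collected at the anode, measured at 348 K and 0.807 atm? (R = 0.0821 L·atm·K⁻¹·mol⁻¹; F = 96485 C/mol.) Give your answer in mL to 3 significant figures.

2880 mL

Charge passed = 10.9 × 2880 = 31390 C
n(e⁻) = Q/F = 31390/96485 = 0.3253 mol
2H₂O → O₂ + 4H⁺ + 4e⁻, so n(O₂) = 0.3253 / 4 = 0.08133 mol
V = nRT/P = 0.08133 × 0.0821 × 348 / 0.807 = 2.879 L
= 2880 mL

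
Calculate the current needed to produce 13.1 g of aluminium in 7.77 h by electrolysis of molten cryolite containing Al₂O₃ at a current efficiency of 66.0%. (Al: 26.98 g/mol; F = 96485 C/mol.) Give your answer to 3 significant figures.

n(Al) = 13.1 / 26.98 = 0.4855 mol
Al³⁺ + 3e⁻ → Al, so n(e⁻) = 3 × 0.4855 = 1.457 mol
Q = 1.457 × 96485 / 0.660 = 2.130×10^5 C
I = Q / t = 2.130×10^5 / 27972 s = 7.61 A

7.61 A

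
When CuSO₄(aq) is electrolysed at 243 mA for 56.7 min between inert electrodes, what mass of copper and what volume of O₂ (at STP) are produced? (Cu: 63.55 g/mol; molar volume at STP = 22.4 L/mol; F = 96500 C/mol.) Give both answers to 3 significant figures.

Q = 0.243 × 3402 = 826.7 C; n(e⁻) = 826.7 / 96500 = 0.008567 mol
Cathode: Cu²⁺ + 2e⁻ → Cu → n(Cu) = 0.008567/2 = 0.004284 mol → 0.272 g
Anode: 2H₂O → O₂ + 4H⁺ + 4e⁻ → n(O₂) = 0.008567/4 = 0.002142 mol → 0.0480 L

0.272 g Cu; 0.0480 L O₂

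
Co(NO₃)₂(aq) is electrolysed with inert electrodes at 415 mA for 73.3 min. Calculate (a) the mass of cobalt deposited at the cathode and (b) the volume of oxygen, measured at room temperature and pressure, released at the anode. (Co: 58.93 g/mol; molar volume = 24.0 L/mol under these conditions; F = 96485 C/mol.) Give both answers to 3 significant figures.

Q = 0.415 × 4398 = 1825 C; n(e⁻) = 1825 / 96485 = 0.01891 mol
Cathode: Co²⁺ + 2e⁻ → Co → n(Co) = 0.01891/2 = 0.009455 mol → 0.557 g
Anode: 2H₂O → O₂ + 4H⁺ + 4e⁻ → n(O₂) = 0.01891/4 = 0.004728 mol → 0.113 L

0.557 g Co; 0.113 L O₂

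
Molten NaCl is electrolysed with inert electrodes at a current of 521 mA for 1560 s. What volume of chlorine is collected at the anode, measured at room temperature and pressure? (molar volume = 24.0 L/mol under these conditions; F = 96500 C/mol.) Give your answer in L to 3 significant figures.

0.101 L

Charge passed = 0.521 × 1560 = 812.8 C
n(e⁻) = Q/F = 812.8/96500 = 0.008423 mol
2Cl⁻ → Cl₂ + 2e⁻, so n(Cl₂) = 0.008423 / 2 = 0.004212 mol
V = 0.004212 × 24.0 = 0.1011 L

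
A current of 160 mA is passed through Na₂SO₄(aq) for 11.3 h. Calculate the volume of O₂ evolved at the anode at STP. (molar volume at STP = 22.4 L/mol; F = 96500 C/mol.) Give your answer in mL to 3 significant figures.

Charge passed = 0.160 × 40680 = 6509 C
n(e⁻) = Q/F = 6509/96500 = 0.06745 mol
2H₂O → O₂ + 4H⁺ + 4e⁻, so n(O₂) = 0.06745 / 4 = 0.01686 mol
V = 0.01686 × 22.4 = 0.3777 L
= 378 mL

378 mL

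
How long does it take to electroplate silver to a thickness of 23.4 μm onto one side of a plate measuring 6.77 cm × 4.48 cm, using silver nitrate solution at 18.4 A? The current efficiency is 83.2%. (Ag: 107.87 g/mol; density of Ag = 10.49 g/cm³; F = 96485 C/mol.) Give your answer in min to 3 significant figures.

Plated area = 6.77 × 4.48 = 30.33 cm²
Volume = 30.33 × 23.4×10⁻⁴ cm = 0.07097 cm³
m(Ag) = 0.07097 × 10.49 = 0.7445 g
n(Ag) = 0.7445 / 107.87 = 0.006902 mol; n(e⁻) = 0.006902 mol
Q = 0.006902 × 96485 / 0.832 = 800.4 C
t = 800.4 / 18.4 = 43.50 s = 0.725 min

0.725 min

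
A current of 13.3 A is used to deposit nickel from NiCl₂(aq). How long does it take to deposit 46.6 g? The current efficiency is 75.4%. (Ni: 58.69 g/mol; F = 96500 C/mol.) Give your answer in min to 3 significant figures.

255 min

n(Ni) = 46.6 / 58.69 = 0.7940 mol
Ni²⁺ + 2e⁻ → Ni, so n(e⁻) = 2 × 0.7940 = 1.588 mol
Q = 1.588 × 96500 / 0.754 = 2.032×10^5 C
t = Q / I = 2.032×10^5 / 13.3 = 15280 s = 255 min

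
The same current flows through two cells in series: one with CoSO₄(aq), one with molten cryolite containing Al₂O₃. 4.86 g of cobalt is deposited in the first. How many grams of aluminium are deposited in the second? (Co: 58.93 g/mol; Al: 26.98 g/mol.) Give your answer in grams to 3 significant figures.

1.48 g

n(Co) = 4.86 / 58.93 = 0.08247 mol
Co²⁺ + 2e⁻ → Co, so n(e⁻) = 2 × 0.08247 = 0.1649 mol
The cells are in series, so the same charge (and hence the same n(e⁻) = 0.1649 mol) passes through both.
Al³⁺ + 3e⁻ → Al, so n(Al) = 0.1649 / 3 = 0.05497 mol
m(Al) = 0.05497 × 26.98 = 1.48 g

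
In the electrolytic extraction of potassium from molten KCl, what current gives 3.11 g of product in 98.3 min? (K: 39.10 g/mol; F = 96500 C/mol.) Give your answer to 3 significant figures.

1.30 A

n(K) = 3.11 / 39.10 = 0.07954 mol
K⁺ + e⁻ → K, so n(e⁻) = 0.07954 mol
Q = 0.07954 × 96500 = 7676 C
I = Q / t = 7676 / 5898 s = 1.30 A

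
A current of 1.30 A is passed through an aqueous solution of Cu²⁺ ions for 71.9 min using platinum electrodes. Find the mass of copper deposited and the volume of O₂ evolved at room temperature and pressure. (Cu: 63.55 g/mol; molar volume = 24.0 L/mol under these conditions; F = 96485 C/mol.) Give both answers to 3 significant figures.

Q = 1.30 × 4314 = 5608 C; n(e⁻) = 5608 / 96485 = 0.05812 mol
Cathode: Cu²⁺ + 2e⁻ → Cu → n(Cu) = 0.05812/2 = 0.02906 mol → 1.85 g
Anode: 2H₂O → O₂ + 4H⁺ + 4e⁻ → n(O₂) = 0.05812/4 = 0.01453 mol → 0.349 L

1.85 g Cu; 0.349 L O₂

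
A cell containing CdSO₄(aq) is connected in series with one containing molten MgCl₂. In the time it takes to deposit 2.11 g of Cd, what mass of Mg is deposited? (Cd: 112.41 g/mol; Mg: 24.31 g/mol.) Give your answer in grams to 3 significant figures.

n(Cd) = 2.11 / 112.41 = 0.01877 mol
Cd²⁺ + 2e⁻ → Cd, so n(e⁻) = 2 × 0.01877 = 0.03754 mol
In series, the same 0.03754 mol of electrons flows through the second cell.
Mg²⁺ + 2e⁻ → Mg, so n(Mg) = 0.03754 / 2 = 0.01877 mol
m(Mg) = 0.01877 × 24.31 = 0.456 g

0.456 g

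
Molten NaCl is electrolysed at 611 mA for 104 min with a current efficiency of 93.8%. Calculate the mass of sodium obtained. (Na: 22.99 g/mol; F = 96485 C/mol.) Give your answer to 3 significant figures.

0.852 g

Q = 0.611 × 6240 = 3813 C
n(e⁻) = 3813 / 96485 = 0.03952 mol
Na⁺ + e⁻ → Na, so theoretical m(Na) = 0.03952 × 22.99 = 0.9086 g
Actual mass = 93.8% × 0.9086 = 0.852 g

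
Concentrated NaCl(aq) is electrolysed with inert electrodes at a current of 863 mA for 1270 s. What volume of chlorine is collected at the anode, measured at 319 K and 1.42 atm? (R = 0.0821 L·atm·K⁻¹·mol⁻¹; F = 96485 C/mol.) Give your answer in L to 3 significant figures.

Q = It = 0.863 × 1270 = 1096 C
n(e⁻) = Q/F = 1096/96485 = 0.01136 mol
2Cl⁻ → Cl₂ + 2e⁻, so n(Cl₂) = 0.01136 / 2 = 0.005680 mol
V = nRT/P = 0.005680 × 0.0821 × 319 / 1.42 = 0.1048 L

0.105 L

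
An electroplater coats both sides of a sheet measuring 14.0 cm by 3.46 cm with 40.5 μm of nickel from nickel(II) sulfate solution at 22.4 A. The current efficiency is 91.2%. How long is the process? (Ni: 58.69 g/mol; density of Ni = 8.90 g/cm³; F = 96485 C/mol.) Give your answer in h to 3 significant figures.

Plated area = 2 × 14.0 × 3.46 = 96.88 cm²
Volume = 96.88 × 40.5×10⁻⁴ cm = 0.3924 cm³
m(Ni) = 0.3924 × 8.90 = 3.492 g
n(Ni) = 3.492 / 58.69 = 0.05950 mol; n(e⁻) = 2 × 0.05950 = 0.1190 mol
Q = 0.1190 × 96485 / 0.912 = 12590 C
t = 12590 / 22.4 = 562.1 s = 0.156 h

0.156 h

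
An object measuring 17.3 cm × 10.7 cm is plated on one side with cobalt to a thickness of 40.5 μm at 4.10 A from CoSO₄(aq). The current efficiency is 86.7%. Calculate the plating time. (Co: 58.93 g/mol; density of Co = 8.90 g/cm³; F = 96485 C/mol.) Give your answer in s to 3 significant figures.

Plated area = 17.3 × 10.7 = 185.1 cm²
Volume = 185.1 × 40.5×10⁻⁴ cm = 0.7497 cm³
m(Co) = 0.7497 × 8.90 = 6.672 g
n(Co) = 6.672 / 58.93 = 0.1132 mol; n(e⁻) = 2 × 0.1132 = 0.2264 mol
Q = 0.2264 × 96485 / 0.867 = 25200 C
t = 25200 / 4.10 = 6146 s

6150 s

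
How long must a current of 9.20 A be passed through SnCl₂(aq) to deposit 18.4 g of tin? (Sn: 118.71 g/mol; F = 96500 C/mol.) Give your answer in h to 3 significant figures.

0.903 h

n(Sn) = 18.4 / 118.71 = 0.1550 mol
Sn²⁺ + 2e⁻ → Sn, so n(e⁻) = 2 × 0.1550 = 0.3100 mol
Q = 0.3100 × 96500 = 29920 C
t = Q / I = 29920 / 9.20 = 3252 s = 0.903 h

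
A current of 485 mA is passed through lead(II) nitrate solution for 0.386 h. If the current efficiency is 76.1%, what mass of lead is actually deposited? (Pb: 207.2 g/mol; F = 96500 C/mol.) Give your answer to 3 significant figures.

0.551 g

Q = 0.485 × 1389.6 = 674.0 C
n(e⁻) = 674.0 / 96500 = 0.006984 mol
Pb²⁺ + 2e⁻ → Pb, so theoretical m(Pb) = 0.003492 × 207.2 = 0.7235 g
Actual mass = 76.1% × 0.7235 = 0.551 g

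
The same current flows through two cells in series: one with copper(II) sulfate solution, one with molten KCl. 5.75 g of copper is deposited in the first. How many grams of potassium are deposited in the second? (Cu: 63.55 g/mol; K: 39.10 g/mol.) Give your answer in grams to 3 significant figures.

7.08 g

n(Cu) = 5.75 / 63.55 = 0.09048 mol
Cu²⁺ + 2e⁻ → Cu, so n(e⁻) = 2 × 0.09048 = 0.1810 mol
The cells are in series, so the same charge (and hence the same n(e⁻) = 0.1810 mol) passes through both.
K⁺ + e⁻ → K, so n(K) = 0.1810 mol
m(K) = 0.1810 × 39.10 = 7.08 g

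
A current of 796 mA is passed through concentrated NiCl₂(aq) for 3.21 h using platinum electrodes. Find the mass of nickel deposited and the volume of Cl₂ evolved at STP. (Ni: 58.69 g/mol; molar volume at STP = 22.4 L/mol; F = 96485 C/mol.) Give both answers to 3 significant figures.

Q = 0.796 × 11556 = 9199 C; n(e⁻) = 9199 / 96485 = 0.09534 mol
Cathode: Ni²⁺ + 2e⁻ → Ni → n(Ni) = 0.09534/2 = 0.04767 mol → 2.80 g
Anode: 2Cl⁻ → Cl₂ + 2e⁻ → n(Cl₂) = 0.09534/2 = 0.04767 mol → 1.07 L

2.80 g Ni; 1.07 L Cl₂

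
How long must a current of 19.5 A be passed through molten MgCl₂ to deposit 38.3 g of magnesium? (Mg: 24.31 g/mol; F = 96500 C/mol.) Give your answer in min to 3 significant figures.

260 min

n(Mg) = 38.3 / 24.31 = 1.575 mol
Mg²⁺ + 2e⁻ → Mg, so n(e⁻) = 2 × 1.575 = 3.150 mol
Q = 3.150 × 96500 = 3.040×10^5 C
t = Q / I = 3.040×10^5 / 19.5 = 15590 s = 260 min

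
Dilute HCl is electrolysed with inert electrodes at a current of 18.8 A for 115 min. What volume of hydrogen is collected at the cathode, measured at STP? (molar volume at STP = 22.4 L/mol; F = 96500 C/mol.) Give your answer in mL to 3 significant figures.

15100 mL

Charge passed = 18.8 × 6900 = 1.297×10^5 C
n(e⁻) = 1.297×10^5 / 96500 = 1.344 mol
2H⁺ + 2e⁻ → H₂, so n(H₂) = 1.344 / 2 = 0.6720 mol
V = 0.6720 × 22.4 = 15.05 L
= 15100 mL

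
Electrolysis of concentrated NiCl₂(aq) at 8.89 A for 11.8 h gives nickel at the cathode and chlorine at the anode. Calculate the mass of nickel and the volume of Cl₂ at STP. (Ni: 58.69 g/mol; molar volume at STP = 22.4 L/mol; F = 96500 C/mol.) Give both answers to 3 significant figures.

Q = 8.89 × 42480 = 3.776×10^5 C; n(e⁻) = 3.776×10^5 / 96500 = 3.913 mol
Cathode: Ni²⁺ + 2e⁻ → Ni → n(Ni) = 3.913/2 = 1.957 mol → 115 g
Anode: 2Cl⁻ → Cl₂ + 2e⁻ → n(Cl₂) = 3.913/2 = 1.957 mol → 43.8 L

115 g Ni; 43.8 L Cl₂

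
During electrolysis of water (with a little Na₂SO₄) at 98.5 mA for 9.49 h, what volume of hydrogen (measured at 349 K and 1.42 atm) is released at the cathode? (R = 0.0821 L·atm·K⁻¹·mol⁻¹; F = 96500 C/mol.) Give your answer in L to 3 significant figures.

Q = It = 0.0985 × 34164 = 3365 C
Moles of electrons = 3365 / 96500 = 0.03487 mol
2H⁺ + 2e⁻ → H₂, so n(H₂) = 0.03487 / 2 = 0.01744 mol
V = nRT/P = 0.01744 × 0.0821 × 349 / 1.42 = 0.3519 L

0.352 L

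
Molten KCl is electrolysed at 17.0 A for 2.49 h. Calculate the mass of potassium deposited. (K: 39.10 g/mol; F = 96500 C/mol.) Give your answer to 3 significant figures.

Q = It = 17.0 × 8964 = 1.524×10^5 C
n(e⁻) = Q/F = 1.524×10^5/96500 = 1.579 mol
K⁺ + e⁻ → K, so n(K) = 1.579 mol
m = 1.579 × 39.10 = 61.7 g

61.7 g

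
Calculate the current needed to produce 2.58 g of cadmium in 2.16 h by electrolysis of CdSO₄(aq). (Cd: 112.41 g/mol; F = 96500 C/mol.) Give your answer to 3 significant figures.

0.570 A

n(Cd) = 2.58 / 112.41 = 0.02295 mol
Cd²⁺ + 2e⁻ → Cd, so n(e⁻) = 2 × 0.02295 = 0.04590 mol
Q = 0.04590 × 96500 = 4429 C
I = Q / t = 4429 / 7776 s = 0.570 A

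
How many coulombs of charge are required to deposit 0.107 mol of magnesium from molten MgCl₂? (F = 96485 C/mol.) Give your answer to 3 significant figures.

Mg²⁺ + 2e⁻ → Mg, so n(e⁻) = 2 × 0.107 = 0.2140 mol
Q = 0.2140 × 96485 = 20650 C

20600 C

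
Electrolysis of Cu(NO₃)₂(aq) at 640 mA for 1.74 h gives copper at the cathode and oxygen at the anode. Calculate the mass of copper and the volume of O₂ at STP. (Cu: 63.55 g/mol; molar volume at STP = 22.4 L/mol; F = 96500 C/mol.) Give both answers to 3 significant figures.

1.32 g Cu; 0.233 L O₂

Q = 0.640 × 6264 = 4009 C; n(e⁻) = 4009 / 96500 = 0.04154 mol
Cathode: Cu²⁺ + 2e⁻ → Cu → n(Cu) = 0.04154/2 = 0.02077 mol → 1.32 g
Anode: 2H₂O → O₂ + 4H⁺ + 4e⁻ → n(O₂) = 0.04154/4 = 0.01039 mol → 0.233 L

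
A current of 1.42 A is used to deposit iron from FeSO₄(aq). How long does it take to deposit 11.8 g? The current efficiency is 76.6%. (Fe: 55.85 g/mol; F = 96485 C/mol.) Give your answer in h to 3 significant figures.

10.4 h

n(Fe) = 11.8 / 55.85 = 0.2113 mol
Fe²⁺ + 2e⁻ → Fe, so n(e⁻) = 2 × 0.2113 = 0.4226 mol
Q = 0.4226 × 96485 / 0.766 = 53230 C
t = Q / I = 53230 / 1.42 = 37490 s = 10.4 h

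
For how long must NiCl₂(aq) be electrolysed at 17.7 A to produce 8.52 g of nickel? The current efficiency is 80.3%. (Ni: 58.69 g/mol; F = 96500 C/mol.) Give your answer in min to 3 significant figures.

n(Ni) = 8.52 / 58.69 = 0.1452 mol
Ni²⁺ + 2e⁻ → Ni, so n(e⁻) = 2 × 0.1452 = 0.2904 mol
Q = 0.2904 × 96500 / 0.803 = 34900 C
t = Q / I = 34900 / 17.7 = 1972 s = 32.9 min

32.9 min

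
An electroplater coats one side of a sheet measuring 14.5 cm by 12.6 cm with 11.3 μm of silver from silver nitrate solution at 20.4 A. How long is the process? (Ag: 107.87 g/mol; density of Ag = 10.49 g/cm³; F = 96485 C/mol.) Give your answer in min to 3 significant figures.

Plated area = 14.5 × 12.6 = 182.7 cm²
Volume = 182.7 × 11.3×10⁻⁴ cm = 0.2065 cm³
m(Ag) = 0.2065 × 10.49 = 2.166 g
n(Ag) = 2.166 / 107.87 = 0.02008 mol; n(e⁻) = 0.02008 mol
Q = 0.02008 × 96485 = 1937 C
t = 1937 / 20.4 = 94.95 s = 1.58 min

1.58 min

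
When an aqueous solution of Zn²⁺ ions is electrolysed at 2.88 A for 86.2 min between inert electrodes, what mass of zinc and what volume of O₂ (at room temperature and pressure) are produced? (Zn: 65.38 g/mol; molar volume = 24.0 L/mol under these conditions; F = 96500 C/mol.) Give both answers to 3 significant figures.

Q = 2.88 × 5172 = 14900 C; n(e⁻) = 14900 / 96500 = 0.1544 mol
Cathode: Zn²⁺ + 2e⁻ → Zn → n(Zn) = 0.1544/2 = 0.07720 mol → 5.05 g
Anode: 2H₂O → O₂ + 4H⁺ + 4e⁻ → n(O₂) = 0.1544/4 = 0.03860 mol → 0.926 L

5.05 g Zn; 0.926 L O₂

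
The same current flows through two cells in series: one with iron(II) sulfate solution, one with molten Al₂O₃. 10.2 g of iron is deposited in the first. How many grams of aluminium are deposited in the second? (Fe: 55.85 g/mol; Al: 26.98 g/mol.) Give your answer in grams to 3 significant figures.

n(Fe) = 10.2 / 55.85 = 0.1826 mol
Fe²⁺ + 2e⁻ → Fe, so n(e⁻) = 2 × 0.1826 = 0.3652 mol
The cells are in series, so the same charge (and hence the same n(e⁻) = 0.3652 mol) passes through both.
Al³⁺ + 3e⁻ → Al, so n(Al) = 0.3652 / 3 = 0.1217 mol
m(Al) = 0.1217 × 26.98 = 3.28 g

3.28 g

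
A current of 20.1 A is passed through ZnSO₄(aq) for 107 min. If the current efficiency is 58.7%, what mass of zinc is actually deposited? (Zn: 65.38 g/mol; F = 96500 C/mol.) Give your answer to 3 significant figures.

25.7 g

Q = 20.1 × 6420 = 1.290×10^5 C
n(e⁻) = 1.290×10^5 / 96500 = 1.337 mol
Zn²⁺ + 2e⁻ → Zn, so theoretical m(Zn) = 0.6685 × 65.38 = 43.71 g
Actual mass = 58.7% × 43.71 = 25.7 g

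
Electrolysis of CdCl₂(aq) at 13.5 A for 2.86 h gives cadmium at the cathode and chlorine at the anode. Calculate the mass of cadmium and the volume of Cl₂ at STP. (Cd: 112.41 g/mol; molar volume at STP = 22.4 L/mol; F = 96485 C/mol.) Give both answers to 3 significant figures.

81.0 g Cd; 16.1 L Cl₂

Q = 13.5 × 10296 = 1.390×10^5 C; n(e⁻) = 1.390×10^5 / 96485 = 1.441 mol
Cathode: Cd²⁺ + 2e⁻ → Cd → n(Cd) = 1.441/2 = 0.7205 mol → 81.0 g
Anode: 2Cl⁻ → Cl₂ + 2e⁻ → n(Cl₂) = 1.441/2 = 0.7205 mol → 16.1 L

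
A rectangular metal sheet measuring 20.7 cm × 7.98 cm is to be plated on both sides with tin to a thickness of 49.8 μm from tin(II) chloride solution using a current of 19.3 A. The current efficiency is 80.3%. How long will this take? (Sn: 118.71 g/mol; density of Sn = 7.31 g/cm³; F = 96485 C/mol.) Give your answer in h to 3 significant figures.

0.350 h

Plated area = 2 × 20.7 × 7.98 = 330.4 cm²
Volume = 330.4 × 49.8×10⁻⁴ cm = 1.645 cm³
m(Sn) = 1.645 × 7.31 = 12.02 g
n(Sn) = 12.02 / 118.71 = 0.1013 mol; n(e⁻) = 2 × 0.1013 = 0.2026 mol
Q = 0.2026 × 96485 / 0.803 = 24340 C
t = 24340 / 19.3 = 1261 s = 0.350 h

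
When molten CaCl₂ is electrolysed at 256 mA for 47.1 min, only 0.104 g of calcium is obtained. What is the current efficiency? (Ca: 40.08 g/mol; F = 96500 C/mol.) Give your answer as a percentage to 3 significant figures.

69.2%

Q = 0.256 × 2826 = 723.5 C
n(e⁻) = 723.5 / 96500 = 0.007497 mol
Ca²⁺ + 2e⁻ → Ca, so theoretical n(Ca) = 0.003749 mol → 0.1503 g
Efficiency = 0.104 / 0.1503 = 0.6919 = 69.2%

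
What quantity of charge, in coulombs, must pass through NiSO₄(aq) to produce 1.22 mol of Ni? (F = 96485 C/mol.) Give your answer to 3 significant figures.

2.35×10^5 C

Ni²⁺ + 2e⁻ → Ni, so n(e⁻) = 2 × 1.22 = 2.440 mol
Q = 2.440 × 96485 = 2.354×10^5 C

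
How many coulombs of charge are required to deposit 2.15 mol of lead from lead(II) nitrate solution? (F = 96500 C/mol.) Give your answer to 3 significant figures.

4.15×10^5 C

Pb²⁺ + 2e⁻ → Pb, so n(e⁻) = 2 × 2.15 = 4.300 mol
Q = 4.300 × 96500 = 4.150×10^5 C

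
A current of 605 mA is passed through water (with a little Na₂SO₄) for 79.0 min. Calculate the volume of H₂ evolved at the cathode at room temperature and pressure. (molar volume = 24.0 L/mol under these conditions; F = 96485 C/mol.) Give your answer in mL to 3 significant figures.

357 mL

Q = It = 0.605 × 4740 = 2868 C
Moles of electrons = 2868 / 96485 = 0.02972 mol
2H⁺ + 2e⁻ → H₂, so n(H₂) = 0.02972 / 2 = 0.01486 mol
V = 0.01486 × 24.0 = 0.3566 L
= 357 mL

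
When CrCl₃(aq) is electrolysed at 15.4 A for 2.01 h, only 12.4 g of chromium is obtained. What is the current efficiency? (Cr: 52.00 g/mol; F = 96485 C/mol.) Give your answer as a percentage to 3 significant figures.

61.9%

Q = 15.4 × 7236 = 1.114×10^5 C
n(e⁻) = 1.114×10^5 / 96485 = 1.155 mol
Cr³⁺ + 3e⁻ → Cr, so theoretical n(Cr) = 0.3850 mol → 20.02 g
Efficiency = 12.4 / 20.02 = 0.6194 = 61.9%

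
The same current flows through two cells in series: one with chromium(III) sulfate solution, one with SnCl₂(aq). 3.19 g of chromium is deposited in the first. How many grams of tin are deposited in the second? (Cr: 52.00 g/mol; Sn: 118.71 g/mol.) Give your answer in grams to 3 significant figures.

10.9 g

n(Cr) = 3.19 / 52.00 = 0.06135 mol
Cr³⁺ + 3e⁻ → Cr, so n(e⁻) = 3 × 0.06135 = 0.1841 mol
Since the cells are in series, n(e⁻) in the Sn cell is also 0.1841 mol.
Sn²⁺ + 2e⁻ → Sn, so n(Sn) = 0.1841 / 2 = 0.09205 mol
m(Sn) = 0.09205 × 118.71 = 10.9 g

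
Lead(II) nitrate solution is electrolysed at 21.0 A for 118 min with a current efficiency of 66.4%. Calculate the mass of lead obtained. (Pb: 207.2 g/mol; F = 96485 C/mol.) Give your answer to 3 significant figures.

Q = 21.0 × 7080 = 1.487×10^5 C
n(e⁻) = 1.487×10^5 / 96485 = 1.541 mol
Pb²⁺ + 2e⁻ → Pb, so theoretical m(Pb) = 0.7705 × 207.2 = 159.6 g
Actual mass = 66.4% × 159.6 = 106 g

106 g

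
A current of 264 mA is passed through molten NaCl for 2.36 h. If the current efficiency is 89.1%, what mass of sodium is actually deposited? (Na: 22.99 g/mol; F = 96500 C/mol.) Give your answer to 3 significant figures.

Q = 0.264 × 8496 = 2243 C
n(e⁻) = 2243 / 96500 = 0.02324 mol
Na⁺ + e⁻ → Na, so theoretical m(Na) = 0.02324 × 22.99 = 0.5343 g
Actual mass = 89.1% × 0.5343 = 0.476 g

0.476 g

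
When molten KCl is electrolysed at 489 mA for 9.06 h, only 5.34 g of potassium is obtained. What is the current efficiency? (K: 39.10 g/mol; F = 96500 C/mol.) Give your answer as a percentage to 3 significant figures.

Q = 0.489 × 32616 = 15950 C
n(e⁻) = 15950 / 96500 = 0.1653 mol
K⁺ + e⁻ → K, so theoretical n(K) = 0.1653 mol → 6.463 g
Efficiency = 5.34 / 6.463 = 0.8262 = 82.6%

82.6%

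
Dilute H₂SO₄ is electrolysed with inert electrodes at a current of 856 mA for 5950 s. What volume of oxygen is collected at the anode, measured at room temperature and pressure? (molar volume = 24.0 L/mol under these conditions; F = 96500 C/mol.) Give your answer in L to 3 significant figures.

0.317 L

Q = It = 0.856 × 5950 = 5093 C
n(e⁻) = Q/F = 5093/96500 = 0.05278 mol
2H₂O → O₂ + 4H⁺ + 4e⁻, so n(O₂) = 0.05278 / 4 = 0.01320 mol
V = 0.01320 × 24.0 = 0.3168 L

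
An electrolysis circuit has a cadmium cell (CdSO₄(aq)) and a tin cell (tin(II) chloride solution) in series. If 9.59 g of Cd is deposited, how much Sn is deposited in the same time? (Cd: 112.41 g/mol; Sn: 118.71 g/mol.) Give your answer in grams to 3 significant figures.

10.1 g

n(Cd) = 9.59 / 112.41 = 0.08531 mol
Cd²⁺ + 2e⁻ → Cd, so n(e⁻) = 2 × 0.08531 = 0.1706 mol
In series, the same 0.1706 mol of electrons flows through the second cell.
Sn²⁺ + 2e⁻ → Sn, so n(Sn) = 0.1706 / 2 = 0.08530 mol
m(Sn) = 0.08530 × 118.71 = 10.1 g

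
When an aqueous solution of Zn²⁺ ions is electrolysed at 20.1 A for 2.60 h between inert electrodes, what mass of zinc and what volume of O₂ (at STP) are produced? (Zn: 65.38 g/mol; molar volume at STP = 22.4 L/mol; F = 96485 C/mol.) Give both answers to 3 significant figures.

63.7 g Zn; 10.9 L O₂

Q = 20.1 × 9360 = 1.881×10^5 C; n(e⁻) = 1.881×10^5 / 96485 = 1.950 mol
Cathode: Zn²⁺ + 2e⁻ → Zn → n(Zn) = 1.950/2 = 0.9750 mol → 63.7 g
Anode: 2H₂O → O₂ + 4H⁺ + 4e⁻ → n(O₂) = 1.950/4 = 0.4875 mol → 10.9 L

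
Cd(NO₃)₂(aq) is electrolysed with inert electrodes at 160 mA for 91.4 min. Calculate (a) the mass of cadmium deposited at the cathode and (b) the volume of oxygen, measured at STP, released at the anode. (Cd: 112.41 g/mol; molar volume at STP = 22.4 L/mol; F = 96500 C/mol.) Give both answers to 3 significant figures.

0.511 g Cd; 0.0509 L O₂

Q = 0.160 × 5484 = 877.4 C; n(e⁻) = 877.4 / 96500 = 0.009092 mol
Cathode: Cd²⁺ + 2e⁻ → Cd → n(Cd) = 0.009092/2 = 0.004546 mol → 0.511 g
Anode: 2H₂O → O₂ + 4H⁺ + 4e⁻ → n(O₂) = 0.009092/4 = 0.002273 mol → 0.0509 L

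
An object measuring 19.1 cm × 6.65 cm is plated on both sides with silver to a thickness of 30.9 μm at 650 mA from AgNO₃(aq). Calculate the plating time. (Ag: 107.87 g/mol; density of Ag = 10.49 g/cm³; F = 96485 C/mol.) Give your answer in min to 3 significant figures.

189 min

Plated area = 2 × 19.1 × 6.65 = 254.0 cm²
Volume = 254.0 × 30.9×10⁻⁴ cm = 0.7849 cm³
m(Ag) = 0.7849 × 10.49 = 8.234 g
n(Ag) = 8.234 / 107.87 = 0.07633 mol; n(e⁻) = 0.07633 mol
Q = 0.07633 × 96485 = 7365 C
t = 7365 / 0.650 = 11330 s = 189 min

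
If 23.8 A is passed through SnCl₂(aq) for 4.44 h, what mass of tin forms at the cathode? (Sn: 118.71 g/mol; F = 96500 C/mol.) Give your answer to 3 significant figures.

Q = 23.8 A × 15984 s = 3.804×10^5 C
n(e⁻) = Q/F = 3.804×10^5/96500 = 3.942 mol
Sn²⁺ + 2e⁻ → Sn, so n(Sn) = 3.942 / 2 = 1.971 mol
m = 1.971 × 118.71 = 234 g

234 g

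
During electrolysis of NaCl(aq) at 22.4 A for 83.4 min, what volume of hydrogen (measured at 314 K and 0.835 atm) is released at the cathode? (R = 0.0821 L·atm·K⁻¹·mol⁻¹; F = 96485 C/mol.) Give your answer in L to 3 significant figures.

17.9 L

Q = It = 22.4 × 5004 = 1.121×10^5 C
n(e⁻) = Q/F = 1.121×10^5/96485 = 1.162 mol
2H⁺ + 2e⁻ → H₂, so n(H₂) = 1.162 / 2 = 0.5810 mol
V = nRT/P = 0.5810 × 0.0821 × 314 / 0.835 = 17.94 L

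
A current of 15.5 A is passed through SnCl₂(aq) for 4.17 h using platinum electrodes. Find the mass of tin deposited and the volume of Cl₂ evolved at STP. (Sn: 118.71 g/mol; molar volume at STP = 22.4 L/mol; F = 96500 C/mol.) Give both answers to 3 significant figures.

143 g Sn; 27.0 L Cl₂

Q = 15.5 × 15012 = 2.327×10^5 C; n(e⁻) = 2.327×10^5 / 96500 = 2.411 mol
Cathode: Sn²⁺ + 2e⁻ → Sn → n(Sn) = 2.411/2 = 1.206 mol → 143 g
Anode: 2Cl⁻ → Cl₂ + 2e⁻ → n(Cl₂) = 2.411/2 = 1.206 mol → 27.0 L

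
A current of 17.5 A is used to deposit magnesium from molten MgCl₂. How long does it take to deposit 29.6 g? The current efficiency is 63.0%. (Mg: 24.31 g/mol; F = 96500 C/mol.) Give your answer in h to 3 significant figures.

n(Mg) = 29.6 / 24.31 = 1.218 mol
Mg²⁺ + 2e⁻ → Mg, so n(e⁻) = 2 × 1.218 = 2.436 mol
Q = 2.436 × 96500 / 0.630 = 3.731×10^5 C
t = Q / I = 3.731×10^5 / 17.5 = 21320 s = 5.92 h

5.92 h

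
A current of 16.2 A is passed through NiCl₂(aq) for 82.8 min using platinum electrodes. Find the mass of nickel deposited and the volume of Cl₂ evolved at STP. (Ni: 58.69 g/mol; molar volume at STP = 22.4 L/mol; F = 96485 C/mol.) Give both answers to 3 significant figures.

24.5 g Ni; 9.34 L Cl₂

Q = 16.2 × 4968 = 80480 C; n(e⁻) = 80480 / 96485 = 0.8341 mol
Cathode: Ni²⁺ + 2e⁻ → Ni → n(Ni) = 0.8341/2 = 0.4171 mol → 24.5 g
Anode: 2Cl⁻ → Cl₂ + 2e⁻ → n(Cl₂) = 0.8341/2 = 0.4171 mol → 9.34 L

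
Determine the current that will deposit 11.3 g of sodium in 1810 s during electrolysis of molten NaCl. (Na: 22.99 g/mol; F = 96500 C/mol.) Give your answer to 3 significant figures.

26.2 A

n(Na) = 11.3 / 22.99 = 0.4915 mol
Na⁺ + e⁻ → Na, so n(e⁻) = 0.4915 mol
Q = 0.4915 × 96500 = 47430 C
I = Q / t = 47430 / 1810 s = 26.2 A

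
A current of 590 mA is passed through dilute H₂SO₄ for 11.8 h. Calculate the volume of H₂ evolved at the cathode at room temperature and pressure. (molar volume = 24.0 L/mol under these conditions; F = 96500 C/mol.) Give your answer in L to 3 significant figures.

3.12 L

Charge passed = 0.590 × 42480 = 25060 C
n(e⁻) = 25060 / 96500 = 0.2597 mol
2H⁺ + 2e⁻ → H₂, so n(H₂) = 0.2597 / 2 = 0.1299 mol
V = 0.1299 × 24.0 = 3.118 L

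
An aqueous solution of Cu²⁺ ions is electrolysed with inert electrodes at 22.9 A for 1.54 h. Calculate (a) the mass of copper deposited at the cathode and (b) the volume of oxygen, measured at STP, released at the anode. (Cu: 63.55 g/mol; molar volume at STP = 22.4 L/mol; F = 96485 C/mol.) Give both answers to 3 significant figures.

Q = 22.9 × 5544 = 1.270×10^5 C; n(e⁻) = 1.270×10^5 / 96485 = 1.316 mol
Cathode: Cu²⁺ + 2e⁻ → Cu → n(Cu) = 1.316/2 = 0.6580 mol → 41.8 g
Anode: 2H₂O → O₂ + 4H⁺ + 4e⁻ → n(O₂) = 1.316/4 = 0.3290 mol → 7.37 L

41.8 g Cu; 7.37 L O₂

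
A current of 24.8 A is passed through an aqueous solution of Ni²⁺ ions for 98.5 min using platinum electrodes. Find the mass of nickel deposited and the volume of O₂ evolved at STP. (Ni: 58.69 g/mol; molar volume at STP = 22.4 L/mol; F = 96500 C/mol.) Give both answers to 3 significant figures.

Q = 24.8 × 5910 = 1.466×10^5 C; n(e⁻) = 1.466×10^5 / 96500 = 1.519 mol
Cathode: Ni²⁺ + 2e⁻ → Ni → n(Ni) = 1.519/2 = 0.7595 mol → 44.6 g
Anode: 2H₂O → O₂ + 4H⁺ + 4e⁻ → n(O₂) = 1.519/4 = 0.3798 mol → 8.51 L

44.6 g Ni; 8.51 L O₂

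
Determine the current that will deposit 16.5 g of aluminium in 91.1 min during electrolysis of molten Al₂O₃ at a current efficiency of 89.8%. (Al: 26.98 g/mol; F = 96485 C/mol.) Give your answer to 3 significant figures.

n(Al) = 16.5 / 26.98 = 0.6116 mol
Al³⁺ + 3e⁻ → Al, so n(e⁻) = 3 × 0.6116 = 1.835 mol
Q = 1.835 × 96485 / 0.898 = 1.972×10^5 C
I = Q / t = 1.972×10^5 / 5466 s = 36.1 A

36.1 A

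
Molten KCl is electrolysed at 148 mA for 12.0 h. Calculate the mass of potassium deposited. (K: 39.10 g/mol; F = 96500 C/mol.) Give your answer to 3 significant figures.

2.59 g

Charge passed = 0.148 × 43200 = 6394 C
n(e⁻) = Q/F = 6394/96500 = 0.06626 mol
K⁺ + e⁻ → K, so n(K) = 0.06626 mol
m = 0.06626 × 39.10 = 2.59 g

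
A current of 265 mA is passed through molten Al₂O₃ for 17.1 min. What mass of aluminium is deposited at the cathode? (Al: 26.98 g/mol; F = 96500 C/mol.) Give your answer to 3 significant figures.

0.0253 g

Q = 0.265 A × 1026 s = 271.9 C
Moles of electrons = 271.9 / 96500 = 0.002818 mol
Al³⁺ + 3e⁻ → Al, so n(Al) = 0.002818 / 3 = 9.393×10^-4 mol
m = 9.393×10^-4 × 26.98 = 0.0253 g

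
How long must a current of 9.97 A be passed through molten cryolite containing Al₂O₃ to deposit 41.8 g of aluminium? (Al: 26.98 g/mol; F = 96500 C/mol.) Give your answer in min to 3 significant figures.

n(Al) = 41.8 / 26.98 = 1.549 mol
Al³⁺ + 3e⁻ → Al, so n(e⁻) = 3 × 1.549 = 4.647 mol
Q = 4.647 × 96500 = 4.484×10^5 C
t = Q / I = 4.484×10^5 / 9.97 = 44970 s = 750 min

750 min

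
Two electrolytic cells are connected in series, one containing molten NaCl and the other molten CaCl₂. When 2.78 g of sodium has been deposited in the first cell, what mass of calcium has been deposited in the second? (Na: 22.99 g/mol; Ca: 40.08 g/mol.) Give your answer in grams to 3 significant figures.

n(Na) = 2.78 / 22.99 = 0.1209 mol
Na⁺ + e⁻ → Na, so n(e⁻) = 0.1209 mol
Same current for the same time ⇒ same n(e⁻) = 0.1209 mol in both cells.
Ca²⁺ + 2e⁻ → Ca, so n(Ca) = 0.1209 / 2 = 0.06045 mol
m(Ca) = 0.06045 × 40.08 = 2.42 g

2.42 g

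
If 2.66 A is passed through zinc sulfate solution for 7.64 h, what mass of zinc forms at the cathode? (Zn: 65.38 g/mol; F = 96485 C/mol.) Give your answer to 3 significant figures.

Charge passed = 2.66 × 27504 = 73160 C
Moles of electrons = 73160 / 96485 = 0.7583 mol
Zn²⁺ + 2e⁻ → Zn, so n(Zn) = 0.7583 / 2 = 0.3792 mol
m = 0.3792 × 65.38 = 24.8 g

24.8 g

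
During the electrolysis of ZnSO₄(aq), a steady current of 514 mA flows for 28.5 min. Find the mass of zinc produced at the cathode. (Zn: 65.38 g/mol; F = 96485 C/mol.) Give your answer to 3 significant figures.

Q = It = 0.514 × 1710 = 878.9 C
n(e⁻) = 878.9 / 96485 = 0.009109 mol
Zn²⁺ + 2e⁻ → Zn, so n(Zn) = 0.009109 / 2 = 0.004555 mol
m = 0.004555 × 65.38 = 0.298 g

0.298 g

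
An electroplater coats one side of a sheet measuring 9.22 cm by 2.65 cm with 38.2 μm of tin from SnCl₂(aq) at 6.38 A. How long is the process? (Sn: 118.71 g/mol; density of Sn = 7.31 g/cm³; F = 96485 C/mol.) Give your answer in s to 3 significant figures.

Plated area = 9.22 × 2.65 = 24.43 cm²
Volume = 24.43 × 38.2×10⁻⁴ cm = 0.09332 cm³
m(Sn) = 0.09332 × 7.31 = 0.6822 g
n(Sn) = 0.6822 / 118.71 = 0.005747 mol; n(e⁻) = 2 × 0.005747 = 0.01149 mol
Q = 0.01149 × 96485 = 1109 C
t = 1109 / 6.38 = 173.8 s

174 s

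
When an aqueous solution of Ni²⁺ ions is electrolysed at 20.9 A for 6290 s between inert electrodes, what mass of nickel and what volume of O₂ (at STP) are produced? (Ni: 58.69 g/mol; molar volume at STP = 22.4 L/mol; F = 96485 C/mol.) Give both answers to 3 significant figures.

40.0 g Ni; 7.63 L O₂

Q = 20.9 × 6290 = 1.315×10^5 C; n(e⁻) = 1.315×10^5 / 96485 = 1.363 mol
Cathode: Ni²⁺ + 2e⁻ → Ni → n(Ni) = 1.363/2 = 0.6815 mol → 40.0 g
Anode: 2H₂O → O₂ + 4H⁺ + 4e⁻ → n(O₂) = 1.363/4 = 0.3408 mol → 7.63 L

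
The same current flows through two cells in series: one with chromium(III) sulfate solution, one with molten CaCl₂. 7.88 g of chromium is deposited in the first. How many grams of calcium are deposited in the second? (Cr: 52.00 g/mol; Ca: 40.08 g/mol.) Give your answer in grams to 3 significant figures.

9.11 g

n(Cr) = 7.88 / 52.00 = 0.1515 mol
Cr³⁺ + 3e⁻ → Cr, so n(e⁻) = 3 × 0.1515 = 0.4545 mol
Same current for the same time ⇒ same n(e⁻) = 0.4545 mol in both cells.
Ca²⁺ + 2e⁻ → Ca, so n(Ca) = 0.4545 / 2 = 0.2273 mol
m(Ca) = 0.2273 × 40.08 = 9.11 g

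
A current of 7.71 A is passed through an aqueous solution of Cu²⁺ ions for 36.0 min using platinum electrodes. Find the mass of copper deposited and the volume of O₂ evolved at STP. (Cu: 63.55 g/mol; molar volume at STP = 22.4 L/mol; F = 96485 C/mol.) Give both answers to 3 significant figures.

Q = 7.71 × 2160 = 16650 C; n(e⁻) = 16650 / 96485 = 0.1726 mol
Cathode: Cu²⁺ + 2e⁻ → Cu → n(Cu) = 0.1726/2 = 0.08630 mol → 5.48 g
Anode: 2H₂O → O₂ + 4H⁺ + 4e⁻ → n(O₂) = 0.1726/4 = 0.04315 mol → 0.967 L

5.48 g Cu; 0.967 L O₂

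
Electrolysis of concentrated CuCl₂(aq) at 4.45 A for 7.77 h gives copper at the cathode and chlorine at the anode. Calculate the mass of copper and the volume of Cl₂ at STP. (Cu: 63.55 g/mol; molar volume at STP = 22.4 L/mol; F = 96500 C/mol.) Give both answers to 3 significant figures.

41.0 g Cu; 14.4 L Cl₂

Q = 4.45 × 27972 = 1.245×10^5 C; n(e⁻) = 1.245×10^5 / 96500 = 1.290 mol
Cathode: Cu²⁺ + 2e⁻ → Cu → n(Cu) = 1.290/2 = 0.6450 mol → 41.0 g
Anode: 2Cl⁻ → Cl₂ + 2e⁻ → n(Cl₂) = 1.290/2 = 0.6450 mol → 14.4 L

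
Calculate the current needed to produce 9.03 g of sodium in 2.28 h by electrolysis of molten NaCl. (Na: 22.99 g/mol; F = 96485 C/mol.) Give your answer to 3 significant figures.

n(Na) = 9.03 / 22.99 = 0.3928 mol
Na⁺ + e⁻ → Na, so n(e⁻) = 0.3928 mol
Q = 0.3928 × 96485 = 37900 C
I = Q / t = 37900 / 8208 s = 4.62 A

4.62 A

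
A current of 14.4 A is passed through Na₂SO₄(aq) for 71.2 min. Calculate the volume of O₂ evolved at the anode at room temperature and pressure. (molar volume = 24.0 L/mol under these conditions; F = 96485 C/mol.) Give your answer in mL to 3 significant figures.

3830 mL

Q = It = 14.4 × 4272 = 61520 C
n(e⁻) = 61520 / 96485 = 0.6376 mol
2H₂O → O₂ + 4H⁺ + 4e⁻, so n(O₂) = 0.6376 / 4 = 0.1594 mol
V = 0.1594 × 24.0 = 3.826 L
= 3830 mL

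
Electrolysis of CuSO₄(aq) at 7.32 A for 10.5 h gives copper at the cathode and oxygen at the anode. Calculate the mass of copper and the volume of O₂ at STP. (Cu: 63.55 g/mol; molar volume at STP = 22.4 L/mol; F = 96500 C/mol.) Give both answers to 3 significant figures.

91.1 g Cu; 16.1 L O₂

Q = 7.32 × 37800 = 2.767×10^5 C; n(e⁻) = 2.767×10^5 / 96500 = 2.867 mol
Cathode: Cu²⁺ + 2e⁻ → Cu → n(Cu) = 2.867/2 = 1.434 mol → 91.1 g
Anode: 2H₂O → O₂ + 4H⁺ + 4e⁻ → n(O₂) = 2.867/4 = 0.7168 mol → 16.1 L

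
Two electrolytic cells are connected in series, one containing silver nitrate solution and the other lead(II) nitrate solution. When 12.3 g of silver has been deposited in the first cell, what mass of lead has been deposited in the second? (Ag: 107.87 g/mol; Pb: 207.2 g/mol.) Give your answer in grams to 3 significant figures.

n(Ag) = 12.3 / 107.87 = 0.1140 mol
Ag⁺ + e⁻ → Ag, so n(e⁻) = 0.1140 mol
Same current for the same time ⇒ same n(e⁻) = 0.1140 mol in both cells.
Pb²⁺ + 2e⁻ → Pb, so n(Pb) = 0.1140 / 2 = 0.05700 mol
m(Pb) = 0.05700 × 207.2 = 11.8 g

11.8 g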